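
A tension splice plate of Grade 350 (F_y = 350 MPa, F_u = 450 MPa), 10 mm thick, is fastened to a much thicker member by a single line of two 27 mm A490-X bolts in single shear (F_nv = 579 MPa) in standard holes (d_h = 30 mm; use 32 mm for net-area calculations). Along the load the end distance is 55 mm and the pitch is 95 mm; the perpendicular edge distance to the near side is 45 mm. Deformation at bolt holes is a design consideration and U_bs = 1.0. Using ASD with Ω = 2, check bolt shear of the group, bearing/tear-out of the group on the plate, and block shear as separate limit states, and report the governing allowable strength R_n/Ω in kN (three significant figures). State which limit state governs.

203 kN (block shear governs)

Bolt shear: A_b = π·27²/4 = 572.6 mm²; R_n = 579 × 572.6 × 2 × 1 / 1000 = 663 kN → 663 / 2 = 332 kN.
Bearing: edge l_c = 40, r_n = 216 kN; interior l_c = 65, r_n = 291.6 kN; R_n = 216 + 1·291.6 = 507.6 kN → 254 kN.
Block shear: A_gv = 1500, A_nv = 1020, A_nt = 290 mm²; R_n = min(0.6F_uA_nv, 0.6F_yA_gv) + U_bs·F_u·A_nt = 405.9 kN → 203 kN.
Block shear governs: 203 kN.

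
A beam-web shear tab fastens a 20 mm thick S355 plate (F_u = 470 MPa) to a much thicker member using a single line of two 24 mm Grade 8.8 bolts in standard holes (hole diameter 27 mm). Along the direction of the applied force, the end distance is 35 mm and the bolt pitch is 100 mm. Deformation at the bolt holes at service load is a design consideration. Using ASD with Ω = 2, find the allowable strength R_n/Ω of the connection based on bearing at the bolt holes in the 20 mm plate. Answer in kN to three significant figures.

Per bolt r_n = 1.2 l_c t F_u ≤ 2.4 d t F_u; upper limit = 2.4 × 24 × 20 × 470 / 1000 = 541.4 kN.
Edge bolt: l_c = 35 − 27/2 = 21.5 mm → 1.2 × 21.5 × 20 × 470 / 1000 = 242.5 → r_n = 242.5 kN.
Interior bolts: l_c = 100 − 27 = 73 mm → 1.2 × 73 × 20 × 470 / 1000 = 823.4 → r_n = 541.4 kN.
R_n = 1 × 242.5 + 1 × 541.4 = 784 kN.
Allowable strength R_n/Ω = 784 / 2 = 392 kN.

392 kN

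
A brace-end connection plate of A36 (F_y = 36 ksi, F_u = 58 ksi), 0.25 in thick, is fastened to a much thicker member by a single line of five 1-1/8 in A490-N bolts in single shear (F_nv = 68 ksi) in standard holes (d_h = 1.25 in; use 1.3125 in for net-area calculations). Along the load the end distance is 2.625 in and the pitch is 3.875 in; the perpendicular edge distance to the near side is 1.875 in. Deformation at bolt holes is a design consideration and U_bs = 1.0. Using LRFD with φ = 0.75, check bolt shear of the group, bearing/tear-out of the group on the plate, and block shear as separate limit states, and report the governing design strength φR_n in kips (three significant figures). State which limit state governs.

86.7 kips (block shear governs)

Bolt shear: A_b = π·1.125²/4 = 0.994 in²; R_n = 68 × 0.994 × 5 × 1 = 338 kips → 0.75 × 338 = 253 kips.
Bearing: edge l_c = 2, r_n = 34.8 kips; interior l_c = 2.625, r_n = 39.15 kips; R_n = 34.8 + 4·39.15 = 191.4 kips → 144 kips.
Block shear: A_gv = 4.531, A_nv = 3.055, A_nt = 0.3047 in²; R_n = min(0.6F_uA_nv, 0.6F_yA_gv) + U_bs·F_u·A_nt = 115.5 kips → 86.7 kips.
Block shear governs: 86.7 kips.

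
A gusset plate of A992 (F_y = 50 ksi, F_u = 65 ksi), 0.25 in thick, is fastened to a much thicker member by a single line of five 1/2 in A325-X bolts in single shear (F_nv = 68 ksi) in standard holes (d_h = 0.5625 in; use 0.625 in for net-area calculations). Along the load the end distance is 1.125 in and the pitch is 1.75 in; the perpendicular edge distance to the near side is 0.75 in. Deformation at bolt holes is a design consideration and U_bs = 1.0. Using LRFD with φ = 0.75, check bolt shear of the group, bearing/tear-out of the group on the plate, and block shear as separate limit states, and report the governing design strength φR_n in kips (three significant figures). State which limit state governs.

Bolt shear: A_b = π·0.5²/4 = 0.1963 in²; R_n = 68 × 0.1963 × 5 × 1 = 66.76 kips → 0.75 × 66.76 = 50.1 kips.
Bearing: edge l_c = 0.8438, r_n = 16.45 kips; interior l_c = 1.188, r_n = 19.5 kips; R_n = 16.45 + 4·19.5 = 94.45 kips → 70.8 kips.
Block shear: A_gv = 2.031, A_nv = 1.328, A_nt = 0.1094 in²; R_n = min(0.6F_uA_nv, 0.6F_yA_gv) + U_bs·F_u·A_nt = 58.91 kips → 44.2 kips.
Block shear governs: 44.2 kips.

44.2 kips (block shear governs)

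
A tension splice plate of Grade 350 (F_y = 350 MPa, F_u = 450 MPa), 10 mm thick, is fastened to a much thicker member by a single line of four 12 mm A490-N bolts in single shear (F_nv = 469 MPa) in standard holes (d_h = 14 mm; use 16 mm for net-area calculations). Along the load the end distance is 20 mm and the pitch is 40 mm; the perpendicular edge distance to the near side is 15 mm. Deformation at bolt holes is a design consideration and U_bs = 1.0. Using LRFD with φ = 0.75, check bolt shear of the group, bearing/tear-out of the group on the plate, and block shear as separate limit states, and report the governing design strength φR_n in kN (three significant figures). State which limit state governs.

Bolt shear: A_b = π·12²/4 = 113.1 mm²; R_n = 469 × 113.1 × 4 × 1 / 1000 = 212.2 kN → 0.75 × 212.2 = 159 kN.
Bearing: edge l_c = 13, r_n = 70.2 kN; interior l_c = 26, r_n = 129.6 kN; R_n = 70.2 + 3·129.6 = 459 kN → 344 kN.
Block shear: A_gv = 1400, A_nv = 840, A_nt = 70 mm²; R_n = min(0.6F_uA_nv, 0.6F_yA_gv) + U_bs·F_u·A_nt = 258.3 kN → 194 kN.
Bolt shear governs: 159 kN.

159 kN (bolt shear governs)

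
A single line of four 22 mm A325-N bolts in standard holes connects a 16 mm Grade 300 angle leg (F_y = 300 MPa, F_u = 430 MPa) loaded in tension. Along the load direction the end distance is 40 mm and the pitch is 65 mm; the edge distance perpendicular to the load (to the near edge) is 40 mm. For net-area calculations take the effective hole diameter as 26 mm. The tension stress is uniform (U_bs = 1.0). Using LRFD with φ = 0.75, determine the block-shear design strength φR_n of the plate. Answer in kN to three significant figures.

585 kN

Shear plane L_v = 40 + 3·65 = 235 mm; A_gv = 235 × 16 = 3760 mm².
A_nv = (235 − 3.5·26) × 16 = 2304 mm².
A_nt = (40 − 0.5·26) × 16 = 432 mm².
0.6 F_u A_nv = 594.4 kN; 0.6 F_y A_gv = 676.8 kN → shear rupture governs the shear term.
R_n = 594.4 + 1.0 × 430 × 432 / 1000 = 780.2 kN.
Design strength φR_n = 0.75 × 780.2 = 585 kN.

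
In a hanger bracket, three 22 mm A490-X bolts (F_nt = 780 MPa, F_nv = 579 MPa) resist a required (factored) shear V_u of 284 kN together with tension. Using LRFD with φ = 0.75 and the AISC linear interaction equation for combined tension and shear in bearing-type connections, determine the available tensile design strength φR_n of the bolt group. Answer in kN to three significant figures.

485 kN

A_b = π·22²/4 = 380.1 mm²; f_rv = 284 × 1000 / (3 × 380.1) = 249 MPa.
F'_nt = 1.3 F_nt − (F_nt / φF_nv) f_rv = 1.3·780 − (780/(0.75·579))·249 = 566.7 MPa, capped at F_nt → F'_nt = 566.7 MPa.
R_n = F'_nt · A_b · n = 566.7 × 380.1 × 3 / 1000 = 646.2 kN.
Design strength φR_n = 0.75 × 646.2 = 485 kN.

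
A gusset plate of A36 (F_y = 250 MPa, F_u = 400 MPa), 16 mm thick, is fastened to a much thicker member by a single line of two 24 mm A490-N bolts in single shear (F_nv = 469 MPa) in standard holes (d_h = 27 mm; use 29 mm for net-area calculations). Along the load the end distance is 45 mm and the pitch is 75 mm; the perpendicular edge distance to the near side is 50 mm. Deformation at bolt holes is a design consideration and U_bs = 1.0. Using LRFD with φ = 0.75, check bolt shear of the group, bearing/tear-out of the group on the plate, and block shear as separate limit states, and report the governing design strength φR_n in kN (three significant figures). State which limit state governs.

318 kN (bolt shear governs)

Bolt shear: A_b = π·24²/4 = 452.4 mm²; R_n = 469 × 452.4 × 2 × 1 / 1000 = 424.3 kN → 0.75 × 424.3 = 318 kN.
Bearing: edge l_c = 31.5, r_n = 241.9 kN; interior l_c = 48, r_n = 368.6 kN; R_n = 241.9 + 1·368.6 = 610.6 kN → 458 kN.
Block shear: A_gv = 1920, A_nv = 1224, A_nt = 568 mm²; R_n = min(0.6F_uA_nv, 0.6F_yA_gv) + U_bs·F_u·A_nt = 515.2 kN → 386 kN.
Bolt shear governs: 318 kN.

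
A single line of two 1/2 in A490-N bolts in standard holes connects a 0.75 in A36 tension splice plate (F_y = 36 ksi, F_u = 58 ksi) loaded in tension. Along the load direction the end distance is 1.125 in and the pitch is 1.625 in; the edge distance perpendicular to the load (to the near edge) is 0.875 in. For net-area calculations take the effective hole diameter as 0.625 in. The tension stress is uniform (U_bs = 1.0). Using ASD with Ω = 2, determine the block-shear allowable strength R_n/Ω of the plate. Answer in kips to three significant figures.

34.5 kips

Shear plane L_v = 1.125 + 1·1.625 = 2.75 in; A_gv = 2.75 × 0.75 = 2.062 in².
A_nv = (2.75 − 1.5·0.625) × 0.75 = 1.359 in².
A_nt = (0.875 − 0.5·0.625) × 0.75 = 0.4219 in².
0.6 F_u A_nv = 47.31 kips; 0.6 F_y A_gv = 44.55 kips → shear yielding governs the shear term.
R_n = 44.55 + 1.0 × 58 × 0.4219 = 69.02 kips.
Allowable strength R_n/Ω = 69.02 / 2 = 34.5 kips.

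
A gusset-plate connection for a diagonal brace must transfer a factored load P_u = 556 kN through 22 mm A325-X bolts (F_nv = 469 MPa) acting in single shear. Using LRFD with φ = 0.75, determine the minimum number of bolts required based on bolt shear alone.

A_b = π·22²/4 = 380.1 mm².
Per-bolt design strength φR_n = 0.75 × 469 × 380.1 × 1 / 1000 = 133.7 kN.
n ≥ 556 / 133.7 = 4.158 → use 5 bolts.

5 bolts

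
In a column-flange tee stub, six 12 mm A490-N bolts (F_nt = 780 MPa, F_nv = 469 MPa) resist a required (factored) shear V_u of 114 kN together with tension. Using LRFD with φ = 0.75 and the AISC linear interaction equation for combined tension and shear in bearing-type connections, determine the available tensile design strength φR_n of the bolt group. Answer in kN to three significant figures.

326 kN

A_b = π·12²/4 = 113.1 mm²; f_rv = 114 × 1000 / (6 × 113.1) = 168 MPa.
F'_nt = 1.3 F_nt − (F_nt / φF_nv) f_rv = 1.3·780 − (780/(0.75·469))·168 = 641.5 MPa, capped at F_nt → F'_nt = 641.5 MPa.
R_n = F'_nt · A_b · n = 641.5 × 113.1 × 6 / 1000 = 435.3 kN.
Design strength φR_n = 0.75 × 435.3 = 326 kN.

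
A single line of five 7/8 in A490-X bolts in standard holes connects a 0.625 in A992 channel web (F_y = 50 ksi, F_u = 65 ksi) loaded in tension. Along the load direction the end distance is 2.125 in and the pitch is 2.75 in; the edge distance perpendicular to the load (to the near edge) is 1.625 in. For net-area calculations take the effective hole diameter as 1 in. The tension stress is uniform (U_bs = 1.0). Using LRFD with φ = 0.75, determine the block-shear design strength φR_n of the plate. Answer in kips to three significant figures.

Shear plane L_v = 2.125 + 4·2.75 = 13.12 in; A_gv = 13.12 × 0.625 = 8.203 in².
A_nv = (13.12 − 4.5·1) × 0.625 = 5.391 in².
A_nt = (1.625 − 0.5·1) × 0.625 = 0.7031 in².
0.6 F_u A_nv = 210.2 kips; 0.6 F_y A_gv = 246.1 kips → shear rupture governs the shear term.
R_n = 210.2 + 1.0 × 65 × 0.7031 = 255.9 kips.
Design strength φR_n = 0.75 × 255.9 = 192 kips.

192 kips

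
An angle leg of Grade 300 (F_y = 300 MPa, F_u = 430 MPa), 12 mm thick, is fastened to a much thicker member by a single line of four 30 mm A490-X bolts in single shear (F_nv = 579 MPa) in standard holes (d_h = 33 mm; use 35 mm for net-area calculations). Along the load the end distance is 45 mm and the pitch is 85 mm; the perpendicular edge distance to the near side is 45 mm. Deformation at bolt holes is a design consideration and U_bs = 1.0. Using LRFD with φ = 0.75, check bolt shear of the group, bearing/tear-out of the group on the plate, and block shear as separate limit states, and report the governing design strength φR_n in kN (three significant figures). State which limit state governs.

Bolt shear: A_b = π·30²/4 = 706.9 mm²; R_n = 579 × 706.9 × 4 × 1 / 1000 = 1637 kN → 0.75 × 1637 = 1230 kN.
Bearing: edge l_c = 28.5, r_n = 176.5 kN; interior l_c = 52, r_n = 322 kN; R_n = 176.5 + 3·322 = 1142 kN → 857 kN.
Block shear: A_gv = 3600, A_nv = 2130, A_nt = 330 mm²; R_n = min(0.6F_uA_nv, 0.6F_yA_gv) + U_bs·F_u·A_nt = 691.4 kN → 519 kN.
Block shear governs: 519 kN.

519 kN (block shear governs)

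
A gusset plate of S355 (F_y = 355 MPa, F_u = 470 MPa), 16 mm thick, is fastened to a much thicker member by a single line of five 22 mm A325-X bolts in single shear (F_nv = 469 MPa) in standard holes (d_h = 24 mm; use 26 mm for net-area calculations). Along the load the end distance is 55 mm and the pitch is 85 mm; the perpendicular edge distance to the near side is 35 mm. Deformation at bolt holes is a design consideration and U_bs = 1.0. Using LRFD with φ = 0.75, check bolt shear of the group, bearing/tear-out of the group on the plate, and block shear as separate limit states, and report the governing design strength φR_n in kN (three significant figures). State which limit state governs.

669 kN (bolt shear governs)

Bolt shear: A_b = π·22²/4 = 380.1 mm²; R_n = 469 × 380.1 × 5 × 1 / 1000 = 891.4 kN → 0.75 × 891.4 = 669 kN.
Bearing: edge l_c = 43, r_n = 388 kN; interior l_c = 61, r_n = 397.1 kN; R_n = 388 + 4·397.1 = 1976 kN → 1480 kN.
Block shear: A_gv = 6320, A_nv = 4448, A_nt = 352 mm²; R_n = min(0.6F_uA_nv, 0.6F_yA_gv) + U_bs·F_u·A_nt = 1420 kN → 1060 kN.
Bolt shear governs: 669 kN.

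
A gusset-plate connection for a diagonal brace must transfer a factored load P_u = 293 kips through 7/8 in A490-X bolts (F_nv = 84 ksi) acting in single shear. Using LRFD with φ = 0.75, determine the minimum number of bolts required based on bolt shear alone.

A_b = π·0.875²/4 = 0.6013 in².
Per-bolt design strength φR_n = 0.75 × 84 × 0.6013 × 1 = 37.88 kips.
n ≥ 293 / 37.88 = 7.734 → use 8 bolts.

8 bolts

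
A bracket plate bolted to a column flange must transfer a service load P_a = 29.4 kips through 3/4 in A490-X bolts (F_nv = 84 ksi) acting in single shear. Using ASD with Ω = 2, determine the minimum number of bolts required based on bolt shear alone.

2 bolts

A_b = π·0.75²/4 = 0.4418 in².
Per-bolt allowable strength R_n/Ω = 84 × 0.4418 × 1 / 2 = 18.56 kips.
n ≥ 29.4 / 18.56 = 1.584 → use 2 bolts.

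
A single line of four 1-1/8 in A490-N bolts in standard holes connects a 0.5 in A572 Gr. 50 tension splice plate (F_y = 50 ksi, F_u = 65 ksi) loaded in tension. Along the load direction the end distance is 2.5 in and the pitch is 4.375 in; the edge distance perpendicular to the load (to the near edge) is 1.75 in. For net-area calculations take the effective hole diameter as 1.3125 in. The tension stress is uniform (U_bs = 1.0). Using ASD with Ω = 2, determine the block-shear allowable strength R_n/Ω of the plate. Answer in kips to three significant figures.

125 kips

Shear plane L_v = 2.5 + 3·4.375 = 15.62 in; A_gv = 15.62 × 0.5 = 7.812 in².
A_nv = (15.62 − 3.5·1.3125) × 0.5 = 5.516 in².
A_nt = (1.75 − 0.5·1.3125) × 0.5 = 0.5469 in².
0.6 F_u A_nv = 215.1 kips; 0.6 F_y A_gv = 234.4 kips → shear rupture governs the shear term.
R_n = 215.1 + 1.0 × 65 × 0.5469 = 250.7 kips.
Allowable strength R_n/Ω = 250.7 / 2 = 125 kips.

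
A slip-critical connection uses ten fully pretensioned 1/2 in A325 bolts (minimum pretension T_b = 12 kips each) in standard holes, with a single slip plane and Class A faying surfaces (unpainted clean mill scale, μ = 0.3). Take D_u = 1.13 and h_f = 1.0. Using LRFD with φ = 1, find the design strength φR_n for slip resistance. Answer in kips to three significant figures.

R_n = μ · D_u · h_f · T_b · n_s · n_b = 0.3 × 1.13 × 1.0 × 12 × 1 × 10 = 40.68 kips.
Design strength φR_n = 1 × 40.68 = 40.7 kips.

40.7 kips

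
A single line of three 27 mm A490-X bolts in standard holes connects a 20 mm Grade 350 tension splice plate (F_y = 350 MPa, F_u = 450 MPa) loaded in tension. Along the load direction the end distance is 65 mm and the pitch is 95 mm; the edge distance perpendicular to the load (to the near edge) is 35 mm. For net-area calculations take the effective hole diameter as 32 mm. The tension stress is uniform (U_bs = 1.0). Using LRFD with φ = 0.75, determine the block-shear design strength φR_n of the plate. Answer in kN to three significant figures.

837 kN

Shear plane L_v = 65 + 2·95 = 255 mm; A_gv = 255 × 20 = 5100 mm².
A_nv = (255 − 2.5·32) × 20 = 3500 mm².
A_nt = (35 − 0.5·32) × 20 = 380 mm².
0.6 F_u A_nv = 945 kN; 0.6 F_y A_gv = 1071 kN → shear rupture governs the shear term.
R_n = 945 + 1.0 × 450 × 380 / 1000 = 1116 kN.
Design strength φR_n = 0.75 × 1116 = 837 kN.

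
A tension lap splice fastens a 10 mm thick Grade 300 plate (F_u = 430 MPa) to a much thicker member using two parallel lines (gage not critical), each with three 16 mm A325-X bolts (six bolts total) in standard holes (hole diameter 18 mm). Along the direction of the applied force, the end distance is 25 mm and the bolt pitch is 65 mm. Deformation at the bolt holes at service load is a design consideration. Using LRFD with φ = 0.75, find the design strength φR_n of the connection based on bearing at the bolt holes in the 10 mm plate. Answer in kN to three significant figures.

Per bolt r_n = 1.2 l_c t F_u ≤ 2.4 d t F_u; upper limit = 2.4 × 16 × 10 × 430 / 1000 = 165.1 kN.
Edge bolt: l_c = 25 − 18/2 = 16 mm → 1.2 × 16 × 10 × 430 / 1000 = 82.56 → r_n = 82.56 kN.
Interior bolts: l_c = 65 − 18 = 47 mm → 1.2 × 47 × 10 × 430 / 1000 = 242.5 → r_n = 165.1 kN.
R_n = 2 × 82.56 + 4 × 165.1 = 825.6 kN.
Design strength φR_n = 0.75 × 825.6 = 619 kN.

619 kN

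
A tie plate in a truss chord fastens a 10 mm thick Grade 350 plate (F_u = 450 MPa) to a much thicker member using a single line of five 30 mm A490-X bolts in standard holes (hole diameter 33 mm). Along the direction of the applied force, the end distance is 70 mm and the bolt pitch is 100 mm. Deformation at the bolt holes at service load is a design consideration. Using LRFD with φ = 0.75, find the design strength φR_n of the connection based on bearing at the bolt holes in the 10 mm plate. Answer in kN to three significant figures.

1190 kN

Per bolt r_n = 1.2 l_c t F_u ≤ 2.4 d t F_u; upper limit = 2.4 × 30 × 10 × 450 / 1000 = 324 kN.
Edge bolt: l_c = 70 − 33/2 = 53.5 mm → 1.2 × 53.5 × 10 × 450 / 1000 = 288.9 → r_n = 288.9 kN.
Interior bolts: l_c = 100 − 33 = 67 mm → 1.2 × 67 × 10 × 450 / 1000 = 361.8 → r_n = 324 kN.
R_n = 1 × 288.9 + 4 × 324 = 1585 kN.
Design strength φR_n = 0.75 × 1585 = 1190 kN.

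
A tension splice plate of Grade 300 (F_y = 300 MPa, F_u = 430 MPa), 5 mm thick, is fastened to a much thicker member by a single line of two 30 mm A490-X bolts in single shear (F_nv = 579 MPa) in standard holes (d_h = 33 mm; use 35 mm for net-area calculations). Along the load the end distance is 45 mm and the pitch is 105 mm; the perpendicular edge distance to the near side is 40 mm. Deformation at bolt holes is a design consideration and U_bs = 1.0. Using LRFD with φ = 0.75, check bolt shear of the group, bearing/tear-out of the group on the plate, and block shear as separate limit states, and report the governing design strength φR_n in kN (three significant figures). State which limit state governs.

131 kN (block shear governs)

Bolt shear: A_b = π·30²/4 = 706.9 mm²; R_n = 579 × 706.9 × 2 × 1 / 1000 = 818.5 kN → 0.75 × 818.5 = 614 kN.
Bearing: edge l_c = 28.5, r_n = 73.53 kN; interior l_c = 72, r_n = 154.8 kN; R_n = 73.53 + 1·154.8 = 228.3 kN → 171 kN.
Block shear: A_gv = 750, A_nv = 487.5, A_nt = 112.5 mm²; R_n = min(0.6F_uA_nv, 0.6F_yA_gv) + U_bs·F_u·A_nt = 174.2 kN → 131 kN.
Block shear governs: 131 kN.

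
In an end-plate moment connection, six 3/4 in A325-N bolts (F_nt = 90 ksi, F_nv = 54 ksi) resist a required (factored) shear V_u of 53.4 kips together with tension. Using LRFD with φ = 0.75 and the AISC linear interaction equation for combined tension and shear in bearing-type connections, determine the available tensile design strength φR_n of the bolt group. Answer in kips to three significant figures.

144 kips

A_b = π·0.75²/4 = 0.4418 in²; f_rv = 53.4 / (6 × 0.4418) = 20.15 ksi.
F'_nt = 1.3 F_nt − (F_nt / φF_nv) f_rv = 1.3·90 − (90/(0.75·54))·20.15 = 72.23 ksi, capped at F_nt → F'_nt = 72.23 ksi.
R_n = F'_nt · A_b · n = 72.23 × 0.4418 × 6 = 191.5 kips.
Design strength φR_n = 0.75 × 191.5 = 144 kips.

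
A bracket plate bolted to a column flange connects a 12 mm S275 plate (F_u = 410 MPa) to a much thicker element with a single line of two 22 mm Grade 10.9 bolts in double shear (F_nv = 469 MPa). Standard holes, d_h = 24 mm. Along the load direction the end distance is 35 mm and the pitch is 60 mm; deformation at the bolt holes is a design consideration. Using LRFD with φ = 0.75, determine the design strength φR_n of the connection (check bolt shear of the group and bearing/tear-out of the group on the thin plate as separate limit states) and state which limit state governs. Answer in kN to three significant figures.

261 kN (bearing governs)

Bolt shear: A_b = π·22²/4 = 380.1 mm²; R_n = 469 × 380.1 × 2 × 2 / 1000 = 713.1 kN → 0.75 × 713.1 = 535 kN.
Bearing (1.2 l_c t F_u ≤ 2.4 d t F_u): upper limit = 2.4·22·12·410 / 1000 = 259.8 kN.
  Edge l_c = 35 − 24/2 = 23 → r_n = 135.8 kN; interior l_c = 60 − 24 = 36 → r_n = 212.5 kN.
  R_n,bearing = 1·135.8 + 1·212.5 = 348.3 kN → 0.75 × 348.3 = 261 kN.
Bearing governs: 261 kN.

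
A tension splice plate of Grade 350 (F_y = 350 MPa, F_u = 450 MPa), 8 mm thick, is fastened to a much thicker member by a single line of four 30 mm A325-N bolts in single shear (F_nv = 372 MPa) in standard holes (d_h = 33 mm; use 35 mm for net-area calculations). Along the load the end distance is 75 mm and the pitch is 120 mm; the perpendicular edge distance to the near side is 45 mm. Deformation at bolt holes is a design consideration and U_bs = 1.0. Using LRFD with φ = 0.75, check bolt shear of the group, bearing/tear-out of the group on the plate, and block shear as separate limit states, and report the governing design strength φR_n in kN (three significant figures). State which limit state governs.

Bolt shear: A_b = π·30²/4 = 706.9 mm²; R_n = 372 × 706.9 × 4 × 1 / 1000 = 1052 kN → 0.75 × 1052 = 789 kN.
Bearing: edge l_c = 58.5, r_n = 252.7 kN; interior l_c = 87, r_n = 259.2 kN; R_n = 252.7 + 3·259.2 = 1030 kN → 773 kN.
Block shear: A_gv = 3480, A_nv = 2500, A_nt = 220 mm²; R_n = min(0.6F_uA_nv, 0.6F_yA_gv) + U_bs·F_u·A_nt = 774 kN → 580 kN.
Block shear governs: 580 kN.

580 kN (block shear governs)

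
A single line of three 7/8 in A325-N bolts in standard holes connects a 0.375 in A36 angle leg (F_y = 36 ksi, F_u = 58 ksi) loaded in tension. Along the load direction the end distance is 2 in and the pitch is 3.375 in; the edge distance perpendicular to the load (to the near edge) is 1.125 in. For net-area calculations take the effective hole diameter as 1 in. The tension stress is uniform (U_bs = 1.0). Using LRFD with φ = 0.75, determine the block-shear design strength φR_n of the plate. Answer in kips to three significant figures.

Shear plane L_v = 2 + 2·3.375 = 8.75 in; A_gv = 8.75 × 0.375 = 3.281 in².
A_nv = (8.75 − 2.5·1) × 0.375 = 2.344 in².
A_nt = (1.125 − 0.5·1) × 0.375 = 0.2344 in².
0.6 F_u A_nv = 81.56 kips; 0.6 F_y A_gv = 70.88 kips → shear yielding governs the shear term.
R_n = 70.88 + 1.0 × 58 × 0.2344 = 84.47 kips.
Design strength φR_n = 0.75 × 84.47 = 63.4 kips.

63.4 kips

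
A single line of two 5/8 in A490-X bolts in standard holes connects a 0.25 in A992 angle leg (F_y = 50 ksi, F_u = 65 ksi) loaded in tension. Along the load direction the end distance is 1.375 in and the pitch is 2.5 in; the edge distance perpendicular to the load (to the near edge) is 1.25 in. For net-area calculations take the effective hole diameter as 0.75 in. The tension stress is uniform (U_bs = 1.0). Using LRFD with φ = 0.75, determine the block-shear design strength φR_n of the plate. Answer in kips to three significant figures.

30.8 kips

Shear plane L_v = 1.375 + 1·2.5 = 3.875 in; A_gv = 3.875 × 0.25 = 0.9688 in².
A_nv = (3.875 − 1.5·0.75) × 0.25 = 0.6875 in².
A_nt = (1.25 − 0.5·0.75) × 0.25 = 0.2188 in².
0.6 F_u A_nv = 26.81 kips; 0.6 F_y A_gv = 29.06 kips → shear rupture governs the shear term.
R_n = 26.81 + 1.0 × 65 × 0.2188 = 41.03 kips.
Design strength φR_n = 0.75 × 41.03 = 30.8 kips.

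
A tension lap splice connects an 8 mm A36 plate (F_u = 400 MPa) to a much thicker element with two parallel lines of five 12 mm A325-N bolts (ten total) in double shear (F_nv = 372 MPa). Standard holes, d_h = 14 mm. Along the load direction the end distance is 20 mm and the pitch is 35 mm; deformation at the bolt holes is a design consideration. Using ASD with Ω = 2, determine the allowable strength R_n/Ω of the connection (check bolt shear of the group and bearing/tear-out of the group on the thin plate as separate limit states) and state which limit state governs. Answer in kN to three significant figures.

372 kN (bearing governs)

Bolt shear: A_b = π·12²/4 = 113.1 mm²; R_n = 372 × 113.1 × 10 × 2 / 1000 = 841.4 kN → 841.4 / 2 = 421 kN.
Bearing (1.2 l_c t F_u ≤ 2.4 d t F_u): upper limit = 2.4·12·8·400 / 1000 = 92.16 kN.
  Edge l_c = 20 − 14/2 = 13 → r_n = 49.92 kN; interior l_c = 35 − 14 = 21 → r_n = 80.64 kN.
  R_n,bearing = 2·49.92 + 8·80.64 = 745 kN → 745 / 2 = 372 kN.
Bearing governs: 372 kN.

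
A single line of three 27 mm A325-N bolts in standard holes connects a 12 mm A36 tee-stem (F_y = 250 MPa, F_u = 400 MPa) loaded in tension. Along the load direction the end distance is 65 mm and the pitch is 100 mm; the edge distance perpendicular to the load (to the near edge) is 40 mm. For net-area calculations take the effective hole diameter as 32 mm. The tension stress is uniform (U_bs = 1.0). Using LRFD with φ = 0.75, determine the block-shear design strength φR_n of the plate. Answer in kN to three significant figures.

Shear plane L_v = 65 + 2·100 = 265 mm; A_gv = 265 × 12 = 3180 mm².
A_nv = (265 − 2.5·32) × 12 = 2220 mm².
A_nt = (40 − 0.5·32) × 12 = 288 mm².
0.6 F_u A_nv = 532.8 kN; 0.6 F_y A_gv = 477 kN → shear yielding governs the shear term.
R_n = 477 + 1.0 × 400 × 288 / 1000 = 592.2 kN.
Design strength φR_n = 0.75 × 592.2 = 444 kN.

444 kN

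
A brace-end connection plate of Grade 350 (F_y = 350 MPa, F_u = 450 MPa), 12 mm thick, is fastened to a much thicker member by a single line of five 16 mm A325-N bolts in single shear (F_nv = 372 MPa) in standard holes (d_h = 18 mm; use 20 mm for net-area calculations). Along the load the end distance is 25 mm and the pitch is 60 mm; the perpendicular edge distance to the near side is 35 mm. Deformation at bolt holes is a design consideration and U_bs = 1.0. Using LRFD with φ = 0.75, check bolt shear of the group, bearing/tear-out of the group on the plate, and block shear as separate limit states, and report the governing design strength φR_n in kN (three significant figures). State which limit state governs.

280 kN (bolt shear governs)

Bolt shear: A_b = π·16²/4 = 201.1 mm²; R_n = 372 × 201.1 × 5 × 1 / 1000 = 374 kN → 0.75 × 374 = 280 kN.
Bearing: edge l_c = 16, r_n = 103.7 kN; interior l_c = 42, r_n = 207.4 kN; R_n = 103.7 + 4·207.4 = 933.1 kN → 700 kN.
Block shear: A_gv = 3180, A_nv = 2100, A_nt = 300 mm²; R_n = min(0.6F_uA_nv, 0.6F_yA_gv) + U_bs·F_u·A_nt = 702 kN → 526 kN.
Bolt shear governs: 280 kN.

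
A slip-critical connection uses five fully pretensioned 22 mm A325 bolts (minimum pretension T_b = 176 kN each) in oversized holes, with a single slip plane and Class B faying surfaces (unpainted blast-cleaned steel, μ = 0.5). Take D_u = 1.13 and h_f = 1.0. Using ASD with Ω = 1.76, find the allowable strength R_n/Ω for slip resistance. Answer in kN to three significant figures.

282 kN

R_n = μ · D_u · h_f · T_b · n_s · n_b = 0.5 × 1.13 × 1.0 × 176 × 1 × 5 = 497.2 kN.
Allowable strength R_n/Ω = 497.2 / 1.76 = 282 kN.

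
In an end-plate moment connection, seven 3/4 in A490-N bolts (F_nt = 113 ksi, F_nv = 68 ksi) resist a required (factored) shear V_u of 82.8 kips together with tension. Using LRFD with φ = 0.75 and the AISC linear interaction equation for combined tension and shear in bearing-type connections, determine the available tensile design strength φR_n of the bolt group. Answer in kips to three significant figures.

A_b = π·0.75²/4 = 0.4418 in²; f_rv = 82.8 / (7 × 0.4418) = 26.77 ksi.
F'_nt = 1.3 F_nt − (F_nt / φF_nv) f_rv = 1.3·113 − (113/(0.75·68))·26.77 = 87.58 ksi, capped at F_nt → F'_nt = 87.58 ksi.
R_n = F'_nt · A_b · n = 87.58 × 0.4418 × 7 = 270.8 kips.
Design strength φR_n = 0.75 × 270.8 = 203 kips.

203 kips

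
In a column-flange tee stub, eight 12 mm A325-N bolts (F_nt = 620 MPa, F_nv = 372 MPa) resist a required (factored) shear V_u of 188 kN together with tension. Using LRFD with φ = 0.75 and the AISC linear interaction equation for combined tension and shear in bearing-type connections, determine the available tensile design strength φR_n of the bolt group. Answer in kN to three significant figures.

A_b = π·12²/4 = 113.1 mm²; f_rv = 188 × 1000 / (8 × 113.1) = 207.8 MPa.
F'_nt = 1.3 F_nt − (F_nt / φF_nv) f_rv = 1.3·620 − (620/(0.75·372))·207.8 = 344.3 MPa, capped at F_nt → F'_nt = 344.3 MPa.
R_n = F'_nt · A_b · n = 344.3 × 113.1 × 8 / 1000 = 311.5 kN.
Design strength φR_n = 0.75 × 311.5 = 234 kN.

234 kN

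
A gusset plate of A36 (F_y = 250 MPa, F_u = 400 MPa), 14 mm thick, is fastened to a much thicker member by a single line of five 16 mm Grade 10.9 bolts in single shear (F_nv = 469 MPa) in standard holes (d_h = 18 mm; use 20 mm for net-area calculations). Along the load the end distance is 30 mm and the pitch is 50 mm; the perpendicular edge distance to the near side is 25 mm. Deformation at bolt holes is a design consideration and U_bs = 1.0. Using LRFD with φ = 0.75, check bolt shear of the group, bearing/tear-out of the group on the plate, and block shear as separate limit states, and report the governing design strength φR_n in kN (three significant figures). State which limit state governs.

354 kN (bolt shear governs)

Bolt shear: A_b = π·16²/4 = 201.1 mm²; R_n = 469 × 201.1 × 5 × 1 / 1000 = 471.5 kN → 0.75 × 471.5 = 354 kN.
Bearing: edge l_c = 21, r_n = 141.1 kN; interior l_c = 32, r_n = 215 kN; R_n = 141.1 + 4·215 = 1001 kN → 751 kN.
Block shear: A_gv = 3220, A_nv = 1960, A_nt = 210 mm²; R_n = min(0.6F_uA_nv, 0.6F_yA_gv) + U_bs·F_u·A_nt = 554.4 kN → 416 kN.
Bolt shear governs: 354 kN.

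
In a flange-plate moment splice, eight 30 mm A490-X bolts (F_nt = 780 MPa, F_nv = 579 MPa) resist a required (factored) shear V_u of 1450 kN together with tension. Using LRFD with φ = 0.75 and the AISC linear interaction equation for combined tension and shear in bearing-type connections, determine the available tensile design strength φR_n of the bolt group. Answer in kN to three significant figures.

A_b = π·30²/4 = 706.9 mm²; f_rv = 1450 × 1000 / (8 × 706.9) = 256.4 MPa.
F'_nt = 1.3 F_nt − (F_nt / φF_nv) f_rv = 1.3·780 − (780/(0.75·579))·256.4 = 553.4 MPa, capped at F_nt → F'_nt = 553.4 MPa.
R_n = F'_nt · A_b · n = 553.4 × 706.9 × 8 / 1000 = 3130 kN.
Design strength φR_n = 0.75 × 3130 = 2350 kN.

2350 kN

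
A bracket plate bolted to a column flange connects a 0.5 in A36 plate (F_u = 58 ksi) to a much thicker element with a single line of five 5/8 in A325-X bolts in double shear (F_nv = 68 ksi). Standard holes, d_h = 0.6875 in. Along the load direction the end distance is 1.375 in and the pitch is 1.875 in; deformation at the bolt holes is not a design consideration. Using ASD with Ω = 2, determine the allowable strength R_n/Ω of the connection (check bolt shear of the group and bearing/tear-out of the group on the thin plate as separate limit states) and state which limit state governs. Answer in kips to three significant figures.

104 kips (bolt shear governs)

Bolt shear: A_b = π·0.625²/4 = 0.3068 in²; R_n = 68 × 0.3068 × 5 × 2 = 208.6 kips → 208.6 / 2 = 104 kips.
Bearing (1.5 l_c t F_u ≤ 3.0 d t F_u): upper limit = 3.0·0.625·0.5·58 = 54.38 kips.
  Edge l_c = 1.375 − 0.6875/2 = 1.031 → r_n = 44.86 kips; interior l_c = 1.875 − 0.6875 = 1.188 → r_n = 51.66 kips.
  R_n,bearing = 1·44.86 + 4·51.66 = 251.5 kips → 251.5 / 2 = 126 kips.
Bolt shear governs: 104 kips.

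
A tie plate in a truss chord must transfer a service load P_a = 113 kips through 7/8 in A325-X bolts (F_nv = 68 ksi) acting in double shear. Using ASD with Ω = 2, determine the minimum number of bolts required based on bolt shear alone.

3 bolts

A_b = π·0.875²/4 = 0.6013 in².
Per-bolt allowable strength R_n/Ω = 68 × 0.6013 × 2 / 2 = 40.89 kips.
n ≥ 113 / 40.89 = 2.764 → use 3 bolts.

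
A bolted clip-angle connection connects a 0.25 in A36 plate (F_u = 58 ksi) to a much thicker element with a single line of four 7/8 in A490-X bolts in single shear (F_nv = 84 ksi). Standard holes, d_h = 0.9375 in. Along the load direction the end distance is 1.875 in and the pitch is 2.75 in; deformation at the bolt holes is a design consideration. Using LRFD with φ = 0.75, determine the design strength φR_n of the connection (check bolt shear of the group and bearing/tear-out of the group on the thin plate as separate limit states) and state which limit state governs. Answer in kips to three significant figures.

86.9 kips (bearing governs)

Bolt shear: A_b = π·0.875²/4 = 0.6013 in²; R_n = 84 × 0.6013 × 4 × 1 = 202 kips → 0.75 × 202 = 152 kips.
Bearing (1.2 l_c t F_u ≤ 2.4 d t F_u): upper limit = 2.4·0.875·0.25·58 = 30.45 kips.
  Edge l_c = 1.875 − 0.9375/2 = 1.406 → r_n = 24.47 kips; interior l_c = 2.75 − 0.9375 = 1.812 → r_n = 30.45 kips.
  R_n,bearing = 1·24.47 + 3·30.45 = 115.8 kips → 0.75 × 115.8 = 86.9 kips.
Bearing governs: 86.9 kips.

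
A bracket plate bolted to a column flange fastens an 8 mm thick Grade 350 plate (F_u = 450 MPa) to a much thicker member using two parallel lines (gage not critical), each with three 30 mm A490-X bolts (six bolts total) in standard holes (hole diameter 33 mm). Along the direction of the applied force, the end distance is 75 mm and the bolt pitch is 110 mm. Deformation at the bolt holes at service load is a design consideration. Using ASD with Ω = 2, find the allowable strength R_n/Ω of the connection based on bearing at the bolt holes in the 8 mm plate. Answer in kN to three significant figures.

771 kN

Per bolt r_n = 1.2 l_c t F_u ≤ 2.4 d t F_u; upper limit = 2.4 × 30 × 8 × 450 / 1000 = 259.2 kN.
Edge bolt: l_c = 75 − 33/2 = 58.5 mm → 1.2 × 58.5 × 8 × 450 / 1000 = 252.7 → r_n = 252.7 kN.
Interior bolts: l_c = 110 − 33 = 77 mm → 1.2 × 77 × 8 × 450 / 1000 = 332.6 → r_n = 259.2 kN.
R_n = 2 × 252.7 + 4 × 259.2 = 1542 kN.
Allowable strength R_n/Ω = 1542 / 2 = 771 kN.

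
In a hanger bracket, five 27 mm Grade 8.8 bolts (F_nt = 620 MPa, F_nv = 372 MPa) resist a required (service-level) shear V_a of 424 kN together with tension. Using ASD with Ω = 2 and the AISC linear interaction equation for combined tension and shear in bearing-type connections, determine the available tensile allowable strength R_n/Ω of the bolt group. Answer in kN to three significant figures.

447 kN

A_b = π·27²/4 = 572.6 mm²; f_rv = 424 × 1000 / (5 × 572.6) = 148.1 MPa.
F'_nt = 1.3 F_nt − (Ω F_nt / F_nv) f_rv = 1.3·620 − (2·620/372)·148.1 = 312.3 MPa, capped at F_nt → F'_nt = 312.3 MPa.
R_n = F'_nt · A_b · n = 312.3 × 572.6 × 5 / 1000 = 894.1 kN.
Allowable strength R_n/Ω = 894.1 / 2 = 447 kN.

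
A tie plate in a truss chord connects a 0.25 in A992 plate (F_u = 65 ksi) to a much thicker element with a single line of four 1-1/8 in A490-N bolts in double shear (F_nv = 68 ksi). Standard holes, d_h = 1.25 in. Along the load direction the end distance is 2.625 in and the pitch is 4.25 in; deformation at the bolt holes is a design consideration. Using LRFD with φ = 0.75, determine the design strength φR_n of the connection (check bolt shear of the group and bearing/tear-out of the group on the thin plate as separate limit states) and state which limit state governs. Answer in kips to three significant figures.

128 kips (bearing governs)

Bolt shear: A_b = π·1.125²/4 = 0.994 in²; R_n = 68 × 0.994 × 4 × 2 = 540.7 kips → 0.75 × 540.7 = 406 kips.
Bearing (1.2 l_c t F_u ≤ 2.4 d t F_u): upper limit = 2.4·1.125·0.25·65 = 43.87 kips.
  Edge l_c = 2.625 − 1.25/2 = 2 → r_n = 39 kips; interior l_c = 4.25 − 1.25 = 3 → r_n = 43.87 kips.
  R_n,bearing = 1·39 + 3·43.87 = 170.6 kips → 0.75 × 170.6 = 128 kips.
Bearing governs: 128 kips.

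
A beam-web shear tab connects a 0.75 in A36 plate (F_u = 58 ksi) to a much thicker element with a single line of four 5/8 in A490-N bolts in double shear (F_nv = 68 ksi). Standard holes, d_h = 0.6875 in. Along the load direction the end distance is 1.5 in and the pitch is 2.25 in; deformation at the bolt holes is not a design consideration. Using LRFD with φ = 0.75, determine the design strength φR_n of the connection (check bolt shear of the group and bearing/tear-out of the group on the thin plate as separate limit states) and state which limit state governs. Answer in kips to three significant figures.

Bolt shear: A_b = π·0.625²/4 = 0.3068 in²; R_n = 68 × 0.3068 × 4 × 2 = 166.9 kips → 0.75 × 166.9 = 125 kips.
Bearing (1.5 l_c t F_u ≤ 3.0 d t F_u): upper limit = 3.0·0.625·0.75·58 = 81.56 kips.
  Edge l_c = 1.5 − 0.6875/2 = 1.156 → r_n = 75.45 kips; interior l_c = 2.25 − 0.6875 = 1.562 → r_n = 81.56 kips.
  R_n,bearing = 1·75.45 + 3·81.56 = 320.1 kips → 0.75 × 320.1 = 240 kips.
Bolt shear governs: 125 kips.

125 kips (bolt shear governs)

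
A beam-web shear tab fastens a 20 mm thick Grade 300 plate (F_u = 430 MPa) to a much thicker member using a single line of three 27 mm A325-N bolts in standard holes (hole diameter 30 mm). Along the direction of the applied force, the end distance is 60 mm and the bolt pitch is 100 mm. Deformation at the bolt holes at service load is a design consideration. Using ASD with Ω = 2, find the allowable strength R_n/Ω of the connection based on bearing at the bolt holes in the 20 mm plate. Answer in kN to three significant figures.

Per bolt r_n = 1.2 l_c t F_u ≤ 2.4 d t F_u; upper limit = 2.4 × 27 × 20 × 430 / 1000 = 557.3 kN.
Edge bolt: l_c = 60 − 30/2 = 45 mm → 1.2 × 45 × 20 × 430 / 1000 = 464.4 → r_n = 464.4 kN.
Interior bolts: l_c = 100 − 30 = 70 mm → 1.2 × 70 × 20 × 430 / 1000 = 722.4 → r_n = 557.3 kN.
R_n = 1 × 464.4 + 2 × 557.3 = 1579 kN.
Allowable strength R_n/Ω = 1579 / 2 = 789 kN.

789 kN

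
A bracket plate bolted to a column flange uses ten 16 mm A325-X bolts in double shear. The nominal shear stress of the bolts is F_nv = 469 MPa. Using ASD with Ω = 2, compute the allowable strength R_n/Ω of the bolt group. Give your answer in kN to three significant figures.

A_b = π × 16² / 4 = 201.1 mm².
R_n = F_nv · A_b · n · n_s = 469 × 201.1 × 10 × 2 / 1000 = 1886 kN.
Allowable strength R_n/Ω = 1886 / 2 = 943 kN.

943 kN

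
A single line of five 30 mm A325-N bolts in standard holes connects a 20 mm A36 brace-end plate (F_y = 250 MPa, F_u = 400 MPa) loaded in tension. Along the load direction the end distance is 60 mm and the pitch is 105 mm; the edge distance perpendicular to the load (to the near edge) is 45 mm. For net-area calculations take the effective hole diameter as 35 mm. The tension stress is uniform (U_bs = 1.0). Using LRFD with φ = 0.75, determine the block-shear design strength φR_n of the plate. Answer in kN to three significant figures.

1240 kN

Shear plane L_v = 60 + 4·105 = 480 mm; A_gv = 480 × 20 = 9600 mm².
A_nv = (480 − 4.5·35) × 20 = 6450 mm².
A_nt = (45 − 0.5·35) × 20 = 550 mm².
0.6 F_u A_nv = 1548 kN; 0.6 F_y A_gv = 1440 kN → shear yielding governs the shear term.
R_n = 1440 + 1.0 × 400 × 550 / 1000 = 1660 kN.
Design strength φR_n = 0.75 × 1660 = 1240 kN.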